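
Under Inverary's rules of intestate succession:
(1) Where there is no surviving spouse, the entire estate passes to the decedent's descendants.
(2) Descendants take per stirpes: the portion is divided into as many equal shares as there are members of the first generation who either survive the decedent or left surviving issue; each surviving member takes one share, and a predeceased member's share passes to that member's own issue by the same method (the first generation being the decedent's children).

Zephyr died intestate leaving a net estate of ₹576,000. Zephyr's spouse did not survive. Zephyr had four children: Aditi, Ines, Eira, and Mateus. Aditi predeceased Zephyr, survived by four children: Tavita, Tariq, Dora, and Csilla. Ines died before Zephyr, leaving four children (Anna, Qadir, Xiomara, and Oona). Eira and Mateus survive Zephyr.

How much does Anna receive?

The entire ₹576,000 passes to the descendants.
That amount (₹576,000) is divided into 4 shares of ₹144,000: Eira and Mateus each take ₹144,000; Aditi's ₹144,000 share passes to Aditi's issue; Ines's ₹144,000 share passes to Ines's issue.
Aditi's share (₹144,000) is divided into 4 shares of ₹36,000: Tavita, Tariq, Dora, and Csilla each take ₹36,000.
Ines's share (₹144,000) is divided into 4 shares of ₹36,000: Anna, Qadir, Xiomara, and Oona each take ₹36,000.

Anna receives ₹36,000.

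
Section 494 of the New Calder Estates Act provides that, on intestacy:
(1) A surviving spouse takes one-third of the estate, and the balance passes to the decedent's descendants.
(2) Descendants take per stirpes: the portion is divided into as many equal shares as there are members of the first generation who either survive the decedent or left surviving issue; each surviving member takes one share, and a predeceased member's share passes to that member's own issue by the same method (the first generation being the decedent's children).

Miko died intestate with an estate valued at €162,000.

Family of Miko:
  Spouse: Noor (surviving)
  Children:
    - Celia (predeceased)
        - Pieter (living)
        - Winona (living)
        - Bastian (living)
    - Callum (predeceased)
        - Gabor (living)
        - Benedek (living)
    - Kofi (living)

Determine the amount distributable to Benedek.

Benedek receives €18,000.

Noor takes one-third of €162,000 = €54,000. The remaining €108,000 passes to the descendants.
The descendants' portion (€108,000) is divided into 3 shares of €36,000: Kofi takes €36,000; Celia's €36,000 share passes to Celia's issue; Callum's €36,000 share passes to Callum's issue.
Celia's share (€36,000) is divided into 3 shares of €12,000: Pieter, Winona, and Bastian each take €12,000.
Callum's share (€36,000) is divided into 2 shares of €18,000: Gabor and Benedek each take €18,000.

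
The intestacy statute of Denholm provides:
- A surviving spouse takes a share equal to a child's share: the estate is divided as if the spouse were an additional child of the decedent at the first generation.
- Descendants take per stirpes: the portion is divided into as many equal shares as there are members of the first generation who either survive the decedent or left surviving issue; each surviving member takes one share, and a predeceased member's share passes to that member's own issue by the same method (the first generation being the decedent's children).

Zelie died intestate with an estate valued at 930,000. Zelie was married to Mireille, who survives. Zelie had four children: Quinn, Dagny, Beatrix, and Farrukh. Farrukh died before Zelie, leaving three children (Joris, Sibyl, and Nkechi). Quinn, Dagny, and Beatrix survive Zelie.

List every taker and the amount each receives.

The spouse counts as an additional share at the children's level, so there are 5 primary shares of 186,000. Mireille takes one such share (186,000).
The children's combined portion (744,000) is divided into 4 shares of 186,000: Quinn, Dagny, and Beatrix each take 186,000; Farrukh's 186,000 share passes to Farrukh's issue.
Farrukh's share (186,000) is divided into 3 shares of 62,000: Joris, Sibyl, and Nkechi each take 62,000.

Mireille: 186,000; Quinn: 186,000; Dagny: 186,000; Beatrix: 186,000; Joris: 62,000; Sibyl: 62,000; Nkechi: 62,000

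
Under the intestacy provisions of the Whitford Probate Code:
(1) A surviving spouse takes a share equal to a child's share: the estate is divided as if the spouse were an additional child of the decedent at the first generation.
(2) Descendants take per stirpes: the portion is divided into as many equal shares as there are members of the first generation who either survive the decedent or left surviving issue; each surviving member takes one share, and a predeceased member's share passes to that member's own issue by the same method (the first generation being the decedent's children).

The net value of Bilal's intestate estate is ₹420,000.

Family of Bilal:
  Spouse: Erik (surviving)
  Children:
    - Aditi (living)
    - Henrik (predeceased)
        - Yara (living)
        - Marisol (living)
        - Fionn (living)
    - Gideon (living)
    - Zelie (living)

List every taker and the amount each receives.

The spouse counts as an additional share at the children's level, so there are 5 primary shares of ₹84,000. Erik takes one such share (₹84,000).
The children's combined portion (₹336,000) is divided into 4 shares of ₹84,000: Aditi, Gideon, and Zelie each take ₹84,000; Henrik's ₹84,000 share passes to Henrik's issue.
Henrik's share (₹84,000) is divided into 3 shares of ₹28,000: Yara, Marisol, and Fionn each take ₹28,000.

Erik: ₹84,000; Aditi: ₹84,000; Yara: ₹28,000; Marisol: ₹28,000; Fionn: ₹28,000; Gideon: ₹84,000; Zelie: ₹84,000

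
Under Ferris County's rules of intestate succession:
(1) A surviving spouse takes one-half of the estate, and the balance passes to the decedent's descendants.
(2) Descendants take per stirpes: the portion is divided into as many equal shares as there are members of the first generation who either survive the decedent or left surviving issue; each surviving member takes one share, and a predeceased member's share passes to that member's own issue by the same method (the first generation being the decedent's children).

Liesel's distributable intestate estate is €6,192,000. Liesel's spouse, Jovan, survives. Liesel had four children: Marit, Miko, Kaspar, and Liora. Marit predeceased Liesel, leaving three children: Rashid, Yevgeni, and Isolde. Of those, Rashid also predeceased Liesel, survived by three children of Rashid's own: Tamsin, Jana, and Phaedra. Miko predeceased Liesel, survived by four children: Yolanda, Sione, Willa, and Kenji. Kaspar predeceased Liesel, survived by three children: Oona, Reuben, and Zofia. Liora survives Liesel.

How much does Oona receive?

Jovan takes one-half of €6,192,000 = €3,096,000. The remaining €3,096,000 passes to the descendants.
The descendants' portion (€3,096,000) is divided into 4 shares of €774,000: Liora takes €774,000; Marit's €774,000 share passes to Marit's issue; Miko's €774,000 share passes to Miko's issue; Kaspar's €774,000 share passes to Kaspar's issue.
Marit's share (€774,000) is divided into 3 shares of €258,000: Yevgeni and Isolde each take €258,000; Rashid's €258,000 share passes to Rashid's issue.
Rashid's share (€258,000) is divided into 3 shares of €86,000: Tamsin, Jana, and Phaedra each take €86,000.
Miko's share (€774,000) is divided into 4 shares of €193,500: Yolanda, Sione, Willa, and Kenji each take €193,500.
Kaspar's share (€774,000) is divided into 3 shares of €258,000: Oona, Reuben, and Zofia each take €258,000.

Oona receives €258,000.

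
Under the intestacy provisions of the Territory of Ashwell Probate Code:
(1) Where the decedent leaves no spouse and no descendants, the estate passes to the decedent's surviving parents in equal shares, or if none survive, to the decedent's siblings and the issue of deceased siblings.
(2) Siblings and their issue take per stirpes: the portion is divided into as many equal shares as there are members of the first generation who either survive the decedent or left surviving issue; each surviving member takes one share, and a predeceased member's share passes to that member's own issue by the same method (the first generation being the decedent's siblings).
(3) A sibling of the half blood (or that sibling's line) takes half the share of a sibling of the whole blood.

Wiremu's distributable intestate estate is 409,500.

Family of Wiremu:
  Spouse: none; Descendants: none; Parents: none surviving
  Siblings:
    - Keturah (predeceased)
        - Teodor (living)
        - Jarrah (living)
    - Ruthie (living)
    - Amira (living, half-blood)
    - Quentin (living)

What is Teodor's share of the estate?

The entire 409,500 passes to the siblings and their issue.
Counting each half-blood sibling's line as half a unit, there are 7/2 units in 409,500, so one unit is 117,000. Whole-blood lines (Keturah, Ruthie, and Quentin) take 117,000 each; half-blood lines (Amira) take 58,500 each.
Keturah's share (117,000) is divided into 2 shares of 58,500: Teodor and Jarrah each take 58,500.

Teodor receives 58,500.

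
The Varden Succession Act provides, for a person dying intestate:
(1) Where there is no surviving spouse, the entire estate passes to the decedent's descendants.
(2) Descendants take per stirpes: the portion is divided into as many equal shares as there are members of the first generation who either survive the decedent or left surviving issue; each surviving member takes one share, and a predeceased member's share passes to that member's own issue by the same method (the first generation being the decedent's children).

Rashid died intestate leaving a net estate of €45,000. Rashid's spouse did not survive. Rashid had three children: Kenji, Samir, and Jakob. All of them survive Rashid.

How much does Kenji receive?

Kenji receives €15,000.

The entire €45,000 passes to the descendants.
That amount (€45,000) is divided into 3 shares of €15,000: Kenji, Samir, and Jakob each take €15,000.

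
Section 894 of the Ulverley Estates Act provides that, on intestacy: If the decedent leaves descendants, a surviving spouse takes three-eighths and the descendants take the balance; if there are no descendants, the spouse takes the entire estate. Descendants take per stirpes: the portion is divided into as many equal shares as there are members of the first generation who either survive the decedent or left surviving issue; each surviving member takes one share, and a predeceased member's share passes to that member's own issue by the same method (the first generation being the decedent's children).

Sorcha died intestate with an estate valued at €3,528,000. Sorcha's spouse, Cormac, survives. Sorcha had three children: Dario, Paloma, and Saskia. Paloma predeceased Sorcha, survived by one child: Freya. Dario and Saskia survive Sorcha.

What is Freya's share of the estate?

Cormac takes three-eighths of €3,528,000 = €1,323,000. The remaining €2,205,000 passes to the descendants.
The descendants' portion (€2,205,000) is divided into 3 shares of €735,000: Dario and Saskia each take €735,000; Paloma's €735,000 share passes to Paloma's issue.
Paloma's share (€735,000) passes entirely to Freya.

Freya receives €735,000.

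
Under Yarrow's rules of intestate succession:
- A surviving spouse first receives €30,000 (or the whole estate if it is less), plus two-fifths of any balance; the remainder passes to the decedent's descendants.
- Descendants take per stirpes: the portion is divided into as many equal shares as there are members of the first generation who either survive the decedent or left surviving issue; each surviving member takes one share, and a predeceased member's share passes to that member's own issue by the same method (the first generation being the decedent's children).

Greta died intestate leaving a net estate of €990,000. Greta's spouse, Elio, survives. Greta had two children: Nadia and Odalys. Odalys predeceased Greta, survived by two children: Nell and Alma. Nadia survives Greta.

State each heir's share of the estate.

Elio: €414,000; Nadia: €288,000; Nell: €144,000; Alma: €144,000

Elio first takes €30,000, leaving a balance of €960,000. Elio then takes two-fifths of the balance (€384,000), for a total of €414,000. The remaining €576,000 passes to the descendants.
The descendants' portion (€576,000) is divided into 2 shares of €288,000: Nadia takes €288,000; Odalys's €288,000 share passes to Odalys's issue.
Odalys's share (€288,000) is divided into 2 shares of €144,000: Nell and Alma each take €144,000.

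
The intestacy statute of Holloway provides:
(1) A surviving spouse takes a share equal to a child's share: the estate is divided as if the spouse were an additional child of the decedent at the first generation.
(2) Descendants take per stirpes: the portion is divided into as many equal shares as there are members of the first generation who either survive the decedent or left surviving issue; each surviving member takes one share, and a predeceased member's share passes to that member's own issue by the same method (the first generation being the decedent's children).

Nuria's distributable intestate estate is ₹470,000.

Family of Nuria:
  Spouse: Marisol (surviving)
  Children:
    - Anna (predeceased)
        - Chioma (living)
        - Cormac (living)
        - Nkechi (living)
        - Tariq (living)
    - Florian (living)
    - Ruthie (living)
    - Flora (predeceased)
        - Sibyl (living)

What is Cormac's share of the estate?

The spouse counts as an additional share at the children's level, so there are 5 primary shares of ₹94,000. Marisol takes one such share (₹94,000).
The children's combined portion (₹376,000) is divided into 4 shares of ₹94,000: Florian and Ruthie each take ₹94,000; Anna's ₹94,000 share passes to Anna's issue; Flora's ₹94,000 share passes to Flora's issue.
Anna's share (₹94,000) is divided into 4 shares of ₹23,500: Chioma, Cormac, Nkechi, and Tariq each take ₹23,500.
Flora's share (₹94,000) passes entirely to Sibyl.

Cormac receives ₹23,500.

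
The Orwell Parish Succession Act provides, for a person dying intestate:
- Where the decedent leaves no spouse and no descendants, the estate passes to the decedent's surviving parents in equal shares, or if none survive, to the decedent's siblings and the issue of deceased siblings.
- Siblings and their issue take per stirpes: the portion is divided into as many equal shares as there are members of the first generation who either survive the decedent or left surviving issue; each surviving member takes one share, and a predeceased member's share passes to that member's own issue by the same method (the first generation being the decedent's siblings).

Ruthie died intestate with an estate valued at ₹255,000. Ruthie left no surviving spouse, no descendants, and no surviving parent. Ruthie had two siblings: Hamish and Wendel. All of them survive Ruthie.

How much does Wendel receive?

The entire ₹255,000 passes to the siblings and their issue.
That amount (₹255,000) is divided into 2 shares of ₹127,500: Hamish and Wendel each take ₹127,500.

Wendel receives ₹127,500.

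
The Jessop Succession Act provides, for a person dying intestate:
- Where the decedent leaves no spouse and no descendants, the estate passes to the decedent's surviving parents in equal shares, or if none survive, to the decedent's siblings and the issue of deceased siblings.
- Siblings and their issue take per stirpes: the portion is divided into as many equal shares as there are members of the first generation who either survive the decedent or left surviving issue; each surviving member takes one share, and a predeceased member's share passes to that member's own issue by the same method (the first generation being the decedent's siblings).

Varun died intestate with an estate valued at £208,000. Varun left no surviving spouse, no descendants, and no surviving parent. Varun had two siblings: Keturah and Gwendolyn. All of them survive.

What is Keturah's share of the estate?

Keturah receives £104,000.

The entire £208,000 passes to the siblings and their issue.
That amount (£208,000) is divided into 2 shares of £104,000: Keturah and Gwendolyn each take £104,000.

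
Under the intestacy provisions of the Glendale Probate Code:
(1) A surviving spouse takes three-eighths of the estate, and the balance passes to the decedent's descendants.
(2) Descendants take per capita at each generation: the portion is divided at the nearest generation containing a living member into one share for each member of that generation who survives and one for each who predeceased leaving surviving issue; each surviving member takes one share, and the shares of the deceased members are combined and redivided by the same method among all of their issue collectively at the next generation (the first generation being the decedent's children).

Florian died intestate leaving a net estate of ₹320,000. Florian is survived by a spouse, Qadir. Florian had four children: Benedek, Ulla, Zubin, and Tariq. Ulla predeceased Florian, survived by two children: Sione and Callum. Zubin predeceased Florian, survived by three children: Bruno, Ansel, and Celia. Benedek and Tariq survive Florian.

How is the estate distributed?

Qadir takes three-eighths of ₹320,000 = ₹120,000. The remaining ₹200,000 passes to the descendants.
The descendants' portion (₹200,000) is divided at the children's generation into 4 shares of ₹50,000. Benedek and Tariq each take ₹50,000. The 2 shares of the deceased (Ulla and Zubin) are combined into a pool of ₹100,000.
That pool (₹100,000) is divided at the grandchildren's generation equally among Sione, Callum, Bruno, Ansel, and Celia: ₹20,000 each.

Qadir: ₹120,000; Benedek: ₹50,000; Sione: ₹20,000; Callum: ₹20,000; Bruno: ₹20,000; Ansel: ₹20,000; Celia: ₹20,000; Tariq: ₹50,000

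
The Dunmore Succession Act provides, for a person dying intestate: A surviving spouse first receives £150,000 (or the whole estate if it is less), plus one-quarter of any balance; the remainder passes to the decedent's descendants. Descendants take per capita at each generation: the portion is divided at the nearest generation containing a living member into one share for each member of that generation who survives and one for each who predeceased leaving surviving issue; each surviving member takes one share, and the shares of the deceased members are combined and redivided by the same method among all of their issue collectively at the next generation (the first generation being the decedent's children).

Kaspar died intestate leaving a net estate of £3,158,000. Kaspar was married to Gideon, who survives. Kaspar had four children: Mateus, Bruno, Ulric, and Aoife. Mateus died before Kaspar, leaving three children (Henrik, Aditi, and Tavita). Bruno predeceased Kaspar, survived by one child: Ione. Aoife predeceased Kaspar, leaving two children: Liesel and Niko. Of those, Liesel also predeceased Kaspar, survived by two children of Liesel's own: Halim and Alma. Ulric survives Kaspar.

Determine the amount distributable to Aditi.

Gideon first takes £150,000, leaving a balance of £3,008,000. Gideon then takes one-quarter of the balance (£752,000), for a total of £902,000. The remaining £2,256,000 passes to the descendants.
The descendants' portion (£2,256,000) is divided at the children's generation into 4 shares of £564,000. Ulric takes £564,000. The 3 shares of the deceased (Mateus, Bruno, and Aoife) are combined into a pool of £1,692,000.
That pool (£1,692,000) is divided at the grandchildren's generation into 6 shares of £282,000. Henrik, Aditi, Tavita, Ione, and Niko each take £282,000. The remaining share for the deceased Liesel (£282,000) is carried to the next generation.
That pool (£282,000) is divided at the great-grandchildren's generation equally among Halim and Alma: £141,000 each.

Aditi receives £282,000.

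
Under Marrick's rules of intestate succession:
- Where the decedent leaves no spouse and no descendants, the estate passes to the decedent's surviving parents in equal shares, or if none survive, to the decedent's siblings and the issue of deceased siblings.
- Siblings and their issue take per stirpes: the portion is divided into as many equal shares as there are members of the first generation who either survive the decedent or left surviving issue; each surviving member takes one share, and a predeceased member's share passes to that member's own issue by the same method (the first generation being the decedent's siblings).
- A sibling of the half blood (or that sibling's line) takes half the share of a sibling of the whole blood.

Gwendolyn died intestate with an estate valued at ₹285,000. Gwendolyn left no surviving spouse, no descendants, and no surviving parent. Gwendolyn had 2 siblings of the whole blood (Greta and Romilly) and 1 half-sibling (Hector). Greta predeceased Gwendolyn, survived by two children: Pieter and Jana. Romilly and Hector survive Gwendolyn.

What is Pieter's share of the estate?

Pieter receives ₹57,000.

The entire ₹285,000 passes to the siblings and their issue.
Counting each half-blood sibling's line as half a unit, there are 5/2 units in ₹285,000, so one unit is ₹114,000. Whole-blood lines (Greta and Romilly) take ₹114,000 each; half-blood lines (Hector) take ₹57,000 each.
Greta's share (₹114,000) is divided into 2 shares of ₹57,000: Pieter and Jana each take ₹57,000.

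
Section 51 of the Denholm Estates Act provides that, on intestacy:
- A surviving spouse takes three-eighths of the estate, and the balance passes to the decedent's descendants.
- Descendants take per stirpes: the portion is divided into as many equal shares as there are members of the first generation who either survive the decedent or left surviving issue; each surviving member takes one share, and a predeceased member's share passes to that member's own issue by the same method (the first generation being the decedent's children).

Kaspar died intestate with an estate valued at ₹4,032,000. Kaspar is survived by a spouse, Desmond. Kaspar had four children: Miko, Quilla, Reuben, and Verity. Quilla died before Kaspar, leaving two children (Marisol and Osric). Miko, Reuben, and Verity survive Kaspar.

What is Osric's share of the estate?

Desmond takes three-eighths of ₹4,032,000 = ₹1,512,000. The remaining ₹2,520,000 passes to the descendants.
The descendants' portion (₹2,520,000) is divided into 4 shares of ₹630,000: Miko, Reuben, and Verity each take ₹630,000; Quilla's ₹630,000 share passes to Quilla's issue.
Quilla's share (₹630,000) is divided into 2 shares of ₹315,000: Marisol and Osric each take ₹315,000.

Osric receives ₹315,000.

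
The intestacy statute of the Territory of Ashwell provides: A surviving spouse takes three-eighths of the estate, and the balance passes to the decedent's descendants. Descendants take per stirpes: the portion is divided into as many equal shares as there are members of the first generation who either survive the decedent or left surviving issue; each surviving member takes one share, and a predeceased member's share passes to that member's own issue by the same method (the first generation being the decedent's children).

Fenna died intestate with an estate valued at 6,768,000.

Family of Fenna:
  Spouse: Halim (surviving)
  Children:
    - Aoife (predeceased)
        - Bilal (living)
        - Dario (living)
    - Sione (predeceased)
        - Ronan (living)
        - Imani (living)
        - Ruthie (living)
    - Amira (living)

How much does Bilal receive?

Halim takes three-eighths of 6,768,000 = 2,538,000. The remaining 4,230,000 passes to the descendants.
The descendants' portion (4,230,000) is divided into 3 shares of 1,410,000: Amira takes 1,410,000; Aoife's 1,410,000 share passes to Aoife's issue; Sione's 1,410,000 share passes to Sione's issue.
Aoife's share (1,410,000) is divided into 2 shares of 705,000: Bilal and Dario each take 705,000.
Sione's share (1,410,000) is divided into 3 shares of 470,000: Ronan, Imani, and Ruthie each take 470,000.

Bilal receives 705,000.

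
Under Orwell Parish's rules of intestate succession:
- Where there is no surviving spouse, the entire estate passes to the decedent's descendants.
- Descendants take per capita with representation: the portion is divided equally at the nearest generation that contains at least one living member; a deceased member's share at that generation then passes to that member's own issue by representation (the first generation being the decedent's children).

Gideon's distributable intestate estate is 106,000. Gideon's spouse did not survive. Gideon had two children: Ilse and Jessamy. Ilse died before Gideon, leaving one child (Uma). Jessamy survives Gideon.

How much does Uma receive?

The entire 106,000 passes to the descendants.
That amount (106,000) is divided into 2 shares of 53,000: Jessamy takes 53,000; Ilse's 53,000 share passes to Ilse's issue.
Ilse's share (53,000) passes entirely to Uma.

Uma receives 53,000.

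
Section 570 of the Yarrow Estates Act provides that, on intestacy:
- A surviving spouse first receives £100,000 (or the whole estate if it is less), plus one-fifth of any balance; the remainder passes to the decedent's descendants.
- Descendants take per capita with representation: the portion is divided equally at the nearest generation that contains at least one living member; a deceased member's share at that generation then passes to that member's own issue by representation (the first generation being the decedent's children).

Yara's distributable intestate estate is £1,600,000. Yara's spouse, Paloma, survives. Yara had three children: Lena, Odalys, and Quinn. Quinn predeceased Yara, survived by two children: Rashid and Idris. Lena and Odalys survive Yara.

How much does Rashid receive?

Rashid receives £200,000.

Paloma first takes £100,000, leaving a balance of £1,500,000. Paloma then takes one-fifth of the balance (£300,000), for a total of £400,000. The remaining £1,200,000 passes to the descendants.
The descendants' portion (£1,200,000) is divided into 3 shares of £400,000: Lena and Odalys each take £400,000; Quinn's £400,000 share passes to Quinn's issue.
Quinn's share (£400,000) is divided into 2 shares of £200,000: Rashid and Idris each take £200,000.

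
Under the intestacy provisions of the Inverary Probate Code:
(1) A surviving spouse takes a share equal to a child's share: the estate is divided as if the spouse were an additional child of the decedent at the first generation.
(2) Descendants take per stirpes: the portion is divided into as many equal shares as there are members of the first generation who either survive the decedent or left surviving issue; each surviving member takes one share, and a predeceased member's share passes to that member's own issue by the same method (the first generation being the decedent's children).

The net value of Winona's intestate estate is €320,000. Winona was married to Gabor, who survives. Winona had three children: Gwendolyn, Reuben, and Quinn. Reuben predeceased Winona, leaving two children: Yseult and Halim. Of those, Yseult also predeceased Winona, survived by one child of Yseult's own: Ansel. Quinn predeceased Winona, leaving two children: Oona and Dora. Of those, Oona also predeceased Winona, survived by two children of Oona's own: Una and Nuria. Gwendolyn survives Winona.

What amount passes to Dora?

The spouse counts as an additional share at the children's level, so there are 4 primary shares of €80,000. Gabor takes one such share (€80,000).
The children's combined portion (€240,000) is divided into 3 shares of €80,000: Gwendolyn takes €80,000; Reuben's €80,000 share passes to Reuben's issue; Quinn's €80,000 share passes to Quinn's issue.
Reuben's share (€80,000) is divided into 2 shares of €40,000: Halim takes €40,000; Yseult's €40,000 share passes to Yseult's issue.
Yseult's share (€40,000) passes entirely to Ansel.
Quinn's share (€80,000) is divided into 2 shares of €40,000: Dora takes €40,000; Oona's €40,000 share passes to Oona's issue.
Oona's share (€40,000) is divided into 2 shares of €20,000: Una and Nuria each take €20,000.

Dora receives €40,000.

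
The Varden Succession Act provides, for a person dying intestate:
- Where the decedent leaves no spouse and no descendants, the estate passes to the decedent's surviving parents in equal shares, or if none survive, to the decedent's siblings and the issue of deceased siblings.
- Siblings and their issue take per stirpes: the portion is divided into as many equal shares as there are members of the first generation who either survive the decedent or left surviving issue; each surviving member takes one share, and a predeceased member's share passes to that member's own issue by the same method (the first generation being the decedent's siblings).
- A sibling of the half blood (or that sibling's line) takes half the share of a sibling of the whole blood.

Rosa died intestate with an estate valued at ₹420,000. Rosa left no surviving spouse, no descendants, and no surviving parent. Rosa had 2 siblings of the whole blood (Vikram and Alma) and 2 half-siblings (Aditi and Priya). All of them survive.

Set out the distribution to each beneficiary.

The entire ₹420,000 passes to the siblings and their issue.
Counting each half-blood sibling's line as half a unit, there are 3 units in ₹420,000, so one unit is ₹140,000. Whole-blood lines (Vikram and Alma) take ₹140,000 each; half-blood lines (Aditi and Priya) take ₹70,000 each.

Aditi: ₹70,000; Priya: ₹70,000; Vikram: ₹140,000; Alma: ₹140,000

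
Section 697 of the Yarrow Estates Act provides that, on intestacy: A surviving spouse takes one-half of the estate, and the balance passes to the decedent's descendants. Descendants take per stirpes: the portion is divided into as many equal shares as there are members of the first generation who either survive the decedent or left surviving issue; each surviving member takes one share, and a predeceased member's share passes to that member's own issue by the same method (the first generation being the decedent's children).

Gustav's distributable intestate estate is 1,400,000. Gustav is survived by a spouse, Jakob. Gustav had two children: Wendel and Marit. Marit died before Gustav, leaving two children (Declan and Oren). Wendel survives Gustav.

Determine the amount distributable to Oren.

Jakob takes one-half of 1,400,000 = 700,000. The remaining 700,000 passes to the descendants.
The descendants' portion (700,000) is divided into 2 shares of 350,000: Wendel takes 350,000; Marit's 350,000 share passes to Marit's issue.
Marit's share (350,000) is divided into 2 shares of 175,000: Declan and Oren each take 175,000.

Oren receives 175,000.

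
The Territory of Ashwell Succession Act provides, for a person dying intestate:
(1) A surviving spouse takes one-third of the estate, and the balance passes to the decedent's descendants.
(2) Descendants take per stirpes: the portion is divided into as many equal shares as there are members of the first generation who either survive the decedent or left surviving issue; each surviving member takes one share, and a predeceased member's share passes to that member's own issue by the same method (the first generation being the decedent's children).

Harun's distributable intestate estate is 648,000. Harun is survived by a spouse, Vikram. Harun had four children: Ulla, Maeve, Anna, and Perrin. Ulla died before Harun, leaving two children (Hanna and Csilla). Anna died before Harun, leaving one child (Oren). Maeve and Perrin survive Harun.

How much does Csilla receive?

Vikram takes one-third of 648,000 = 216,000. The remaining 432,000 passes to the descendants.
The descendants' portion (432,000) is divided into 4 shares of 108,000: Maeve and Perrin each take 108,000; Ulla's 108,000 share passes to Ulla's issue; Anna's 108,000 share passes to Anna's issue.
Ulla's share (108,000) is divided into 2 shares of 54,000: Hanna and Csilla each take 54,000.
Anna's share (108,000) passes entirely to Oren.

Csilla receives 54,000.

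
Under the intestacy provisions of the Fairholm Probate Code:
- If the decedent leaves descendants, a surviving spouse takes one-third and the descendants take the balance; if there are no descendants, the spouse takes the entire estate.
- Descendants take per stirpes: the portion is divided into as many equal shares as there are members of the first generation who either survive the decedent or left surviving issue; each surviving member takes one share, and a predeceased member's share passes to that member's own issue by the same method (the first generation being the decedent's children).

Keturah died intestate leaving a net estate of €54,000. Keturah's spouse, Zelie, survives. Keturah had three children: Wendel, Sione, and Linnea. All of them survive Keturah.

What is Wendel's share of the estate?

Zelie takes one-third of €54,000 = €18,000. The remaining €36,000 passes to the descendants.
The descendants' portion (€36,000) is divided into 3 shares of €12,000: Wendel, Sione, and Linnea each take €12,000.

Wendel receives €12,000.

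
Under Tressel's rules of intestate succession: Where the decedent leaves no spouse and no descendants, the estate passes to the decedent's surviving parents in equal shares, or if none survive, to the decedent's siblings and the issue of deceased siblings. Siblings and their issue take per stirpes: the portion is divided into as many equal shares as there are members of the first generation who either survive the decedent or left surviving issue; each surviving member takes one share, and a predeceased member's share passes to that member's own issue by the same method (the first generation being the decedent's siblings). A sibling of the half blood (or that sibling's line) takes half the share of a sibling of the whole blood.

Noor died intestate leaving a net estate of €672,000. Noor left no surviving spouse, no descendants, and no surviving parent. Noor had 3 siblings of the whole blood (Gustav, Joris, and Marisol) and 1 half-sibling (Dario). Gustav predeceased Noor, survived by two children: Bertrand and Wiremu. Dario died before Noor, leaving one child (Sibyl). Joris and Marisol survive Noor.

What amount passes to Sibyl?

The entire €672,000 passes to the siblings and their issue.
Counting each half-blood sibling's line as half a unit, there are 7/2 units in €672,000, so one unit is €192,000. Whole-blood lines (Gustav, Joris, and Marisol) take €192,000 each; half-blood lines (Dario) take €96,000 each.
Gustav's share (€192,000) is divided into 2 shares of €96,000: Bertrand and Wiremu each take €96,000.
Dario's share (€96,000) passes entirely to Sibyl.

Sibyl receives €96,000.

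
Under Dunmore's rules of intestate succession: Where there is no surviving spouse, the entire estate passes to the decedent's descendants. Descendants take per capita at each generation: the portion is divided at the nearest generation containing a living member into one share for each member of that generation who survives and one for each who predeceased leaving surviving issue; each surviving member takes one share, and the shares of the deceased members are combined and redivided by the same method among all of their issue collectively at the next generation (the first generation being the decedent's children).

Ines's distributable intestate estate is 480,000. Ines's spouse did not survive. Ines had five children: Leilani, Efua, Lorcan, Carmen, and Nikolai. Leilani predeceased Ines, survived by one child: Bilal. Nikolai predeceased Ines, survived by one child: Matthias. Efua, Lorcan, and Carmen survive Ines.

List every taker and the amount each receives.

Bilal: 96,000; Efua: 96,000; Lorcan: 96,000; Carmen: 96,000; Matthias: 96,000

The entire 480,000 passes to the descendants.
That amount (480,000) is divided at the children's generation into 5 shares of 96,000. Efua, Lorcan, and Carmen each take 96,000. The 2 shares of the deceased (Leilani and Nikolai) are combined into a pool of 192,000.
That pool (192,000) is divided at the grandchildren's generation equally among Bilal and Matthias: 96,000 each.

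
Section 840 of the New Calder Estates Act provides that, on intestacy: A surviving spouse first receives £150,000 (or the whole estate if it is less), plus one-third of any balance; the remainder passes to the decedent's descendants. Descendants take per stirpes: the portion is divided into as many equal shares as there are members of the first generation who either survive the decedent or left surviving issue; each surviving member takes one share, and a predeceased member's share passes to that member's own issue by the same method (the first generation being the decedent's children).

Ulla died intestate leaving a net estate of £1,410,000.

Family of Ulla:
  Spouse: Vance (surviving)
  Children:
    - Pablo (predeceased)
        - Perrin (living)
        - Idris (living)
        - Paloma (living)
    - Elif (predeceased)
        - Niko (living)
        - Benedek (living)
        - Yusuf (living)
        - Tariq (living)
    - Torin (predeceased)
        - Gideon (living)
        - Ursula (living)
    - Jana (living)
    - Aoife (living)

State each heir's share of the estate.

Vance first takes £150,000, leaving a balance of £1,260,000. Vance then takes one-third of the balance (£420,000), for a total of £570,000. The remaining £840,000 passes to the descendants.
The descendants' portion (£840,000) is divided into 5 shares of £168,000: Jana and Aoife each take £168,000; Pablo's £168,000 share passes to Pablo's issue; Elif's £168,000 share passes to Elif's issue; Torin's £168,000 share passes to Torin's issue.
Pablo's share (£168,000) is divided into 3 shares of £56,000: Perrin, Idris, and Paloma each take £56,000.
Elif's share (£168,000) is divided into 4 shares of £42,000: Niko, Benedek, Yusuf, and Tariq each take £42,000.
Torin's share (£168,000) is divided into 2 shares of £84,000: Gideon and Ursula each take £84,000.

Vance: £570,000; Perrin: £56,000; Idris: £56,000; Paloma: £56,000; Niko: £42,000; Benedek: £42,000; Yusuf: £42,000; Tariq: £42,000; Gideon: £84,000; Ursula: £84,000; Jana: £168,000; Aoife: £168,000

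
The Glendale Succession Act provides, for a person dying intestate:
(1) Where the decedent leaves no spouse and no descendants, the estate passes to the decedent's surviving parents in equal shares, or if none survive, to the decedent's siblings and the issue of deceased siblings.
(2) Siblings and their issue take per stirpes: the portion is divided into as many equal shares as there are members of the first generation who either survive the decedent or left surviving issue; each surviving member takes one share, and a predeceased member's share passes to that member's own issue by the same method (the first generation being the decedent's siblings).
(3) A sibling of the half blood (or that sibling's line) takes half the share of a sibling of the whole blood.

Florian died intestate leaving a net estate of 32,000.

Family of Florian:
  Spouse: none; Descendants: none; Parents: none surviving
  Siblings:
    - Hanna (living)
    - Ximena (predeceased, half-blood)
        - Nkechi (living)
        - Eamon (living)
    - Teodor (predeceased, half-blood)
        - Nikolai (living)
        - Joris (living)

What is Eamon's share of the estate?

The entire 32,000 passes to the siblings and their issue.
Counting each half-blood sibling's line as half a unit, there are 2 units in 32,000, so one unit is 16,000. Whole-blood lines (Hanna) take 16,000 each; half-blood lines (Ximena and Teodor) take 8,000 each.
Ximena's share (8,000) is divided into 2 shares of 4,000: Nkechi and Eamon each take 4,000.
Teodor's share (8,000) is divided into 2 shares of 4,000: Nikolai and Joris each take 4,000.

Eamon receives 4,000.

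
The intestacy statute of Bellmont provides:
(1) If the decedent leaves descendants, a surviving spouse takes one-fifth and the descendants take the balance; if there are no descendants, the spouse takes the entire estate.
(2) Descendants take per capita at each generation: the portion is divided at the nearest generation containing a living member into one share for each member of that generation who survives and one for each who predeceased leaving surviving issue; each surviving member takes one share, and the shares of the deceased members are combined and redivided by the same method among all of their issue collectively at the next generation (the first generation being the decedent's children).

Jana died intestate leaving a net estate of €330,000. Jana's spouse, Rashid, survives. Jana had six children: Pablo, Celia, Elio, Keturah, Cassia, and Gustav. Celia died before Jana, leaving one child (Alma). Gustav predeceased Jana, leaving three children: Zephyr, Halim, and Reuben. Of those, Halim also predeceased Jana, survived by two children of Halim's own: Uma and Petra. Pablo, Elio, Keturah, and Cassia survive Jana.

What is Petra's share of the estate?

Rashid takes one-fifth of €330,000 = €66,000. The remaining €264,000 passes to the descendants.
The descendants' portion (€264,000) is divided at the children's generation into 6 shares of €44,000. Pablo, Elio, Keturah, and Cassia each take €44,000. The 2 shares of the deceased (Celia and Gustav) are combined into a pool of €88,000.
That pool (€88,000) is divided at the grandchildren's generation into 4 shares of €22,000. Alma, Zephyr, and Reuben each take €22,000. The remaining share for the deceased Halim (€22,000) is carried to the next generation.
That pool (€22,000) is divided at the great-grandchildren's generation equally among Uma and Petra: €11,000 each.

Petra receives €11,000.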